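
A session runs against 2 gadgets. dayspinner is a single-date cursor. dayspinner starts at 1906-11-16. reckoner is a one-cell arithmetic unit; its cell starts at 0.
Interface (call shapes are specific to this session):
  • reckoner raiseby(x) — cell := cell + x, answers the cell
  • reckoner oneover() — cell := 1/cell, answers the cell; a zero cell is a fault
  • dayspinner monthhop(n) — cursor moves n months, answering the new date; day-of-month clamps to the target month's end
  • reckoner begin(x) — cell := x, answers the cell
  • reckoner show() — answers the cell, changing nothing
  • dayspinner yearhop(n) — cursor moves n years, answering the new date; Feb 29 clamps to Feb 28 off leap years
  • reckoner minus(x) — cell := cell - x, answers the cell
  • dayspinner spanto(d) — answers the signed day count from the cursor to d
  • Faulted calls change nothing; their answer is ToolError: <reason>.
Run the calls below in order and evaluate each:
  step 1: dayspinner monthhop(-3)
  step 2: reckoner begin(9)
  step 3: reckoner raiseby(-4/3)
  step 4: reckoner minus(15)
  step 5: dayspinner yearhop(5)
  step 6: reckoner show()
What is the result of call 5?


Answer: 1911-08-16

Derivation:
I try dayspinner monthhop(n→-3), — result: 1906-08-16.
I use reckoner begin(x→9), which returns 9.
Next I call reckoner raiseby(x→-4/3), giving 23/3.
Now I run reckoner minus(x→15), — result: -22/3.
Now I run dayspinner yearhop(n→5), → 1911-08-16.
Invoking reckoner show(), giving -22/3.


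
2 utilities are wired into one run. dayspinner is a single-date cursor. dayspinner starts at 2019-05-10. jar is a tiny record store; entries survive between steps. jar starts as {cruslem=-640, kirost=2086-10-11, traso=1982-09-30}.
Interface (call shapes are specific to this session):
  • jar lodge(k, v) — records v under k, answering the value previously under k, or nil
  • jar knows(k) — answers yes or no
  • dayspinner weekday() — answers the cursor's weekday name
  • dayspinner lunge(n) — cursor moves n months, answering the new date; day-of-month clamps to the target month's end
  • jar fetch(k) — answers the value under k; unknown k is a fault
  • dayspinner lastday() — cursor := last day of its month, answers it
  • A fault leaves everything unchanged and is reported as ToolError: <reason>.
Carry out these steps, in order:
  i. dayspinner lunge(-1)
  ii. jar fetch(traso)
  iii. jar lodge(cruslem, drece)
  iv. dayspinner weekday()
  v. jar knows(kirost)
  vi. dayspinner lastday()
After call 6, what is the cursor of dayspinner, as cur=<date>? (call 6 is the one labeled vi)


>>> dayspinner lunge n=-1
:: 2019-04-10
>>> jar fetch k=traso
:: 1982-09-30
>>> jar lodge k=cruslem v=drece
:: -640
>>> dayspinner weekday
:: Wednesday
>>> jar knows k=kirost
:: yes
>>> dayspinner lastday
:: 2019-04-30

Answer: cur=2019-04-30


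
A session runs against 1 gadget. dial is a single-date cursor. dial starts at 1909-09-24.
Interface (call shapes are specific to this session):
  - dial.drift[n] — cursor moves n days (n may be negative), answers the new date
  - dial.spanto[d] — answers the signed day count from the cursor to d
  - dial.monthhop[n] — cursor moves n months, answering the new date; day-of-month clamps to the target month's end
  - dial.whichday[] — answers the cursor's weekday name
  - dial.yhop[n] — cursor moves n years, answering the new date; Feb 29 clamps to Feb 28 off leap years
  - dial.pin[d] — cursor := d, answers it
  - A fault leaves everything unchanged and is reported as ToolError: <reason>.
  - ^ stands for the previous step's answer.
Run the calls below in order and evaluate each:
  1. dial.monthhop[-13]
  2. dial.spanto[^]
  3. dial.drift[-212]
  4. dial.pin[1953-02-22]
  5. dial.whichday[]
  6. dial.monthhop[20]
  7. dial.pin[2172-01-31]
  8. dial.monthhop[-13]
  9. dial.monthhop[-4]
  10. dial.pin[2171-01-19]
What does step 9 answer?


Answer: 2170-08-31

Derivation:
> dial.monthhop n: -13
:: 1908-08-24
> dial.spanto d: ^
:: 0
> dial.drift n: -212
:: 1908-01-25
> dial.pin d: 1953-02-22
:: 1953-02-22
> dial.whichday
:: Sunday
> dial.monthhop n: 20
:: 1954-10-22
> dial.pin d: 2172-01-31
:: 2172-01-31
> dial.monthhop n: -13
:: 2170-12-31
> dial.monthhop n: -4
:: 2170-08-31
> dial.pin d: 2171-01-19
:: 2171-01-19


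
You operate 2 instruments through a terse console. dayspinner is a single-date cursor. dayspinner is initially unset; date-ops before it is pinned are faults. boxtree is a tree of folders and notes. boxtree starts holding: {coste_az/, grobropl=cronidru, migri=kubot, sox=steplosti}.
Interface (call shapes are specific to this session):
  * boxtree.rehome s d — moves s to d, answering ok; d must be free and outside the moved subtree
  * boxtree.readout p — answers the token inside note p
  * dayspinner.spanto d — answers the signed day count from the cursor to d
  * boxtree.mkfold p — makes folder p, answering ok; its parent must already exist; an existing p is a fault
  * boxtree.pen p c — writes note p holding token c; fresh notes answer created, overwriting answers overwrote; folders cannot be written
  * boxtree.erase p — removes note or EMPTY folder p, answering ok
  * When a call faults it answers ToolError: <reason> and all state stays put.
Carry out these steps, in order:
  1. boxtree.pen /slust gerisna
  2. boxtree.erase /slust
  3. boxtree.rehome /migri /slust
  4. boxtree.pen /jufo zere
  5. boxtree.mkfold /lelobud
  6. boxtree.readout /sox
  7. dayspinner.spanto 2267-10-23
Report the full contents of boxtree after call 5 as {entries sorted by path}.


Answer: {coste_az/, grobropl=cronidru, jufo=zere, lelobud/, slust=kubot, sox=steplosti}

Derivation:
~$ boxtree.pen /slust gerisna
  created
~$ boxtree.erase /slust
  ok
~$ boxtree.rehome /migri /slust
  ok
~$ boxtree.pen /jufo zere
  created
~$ boxtree.mkfold /lelobud
  ok
~$ boxtree.readout /sox
  steplosti
~$ dayspinner.spanto 2267-10-23
  ToolError: no date set


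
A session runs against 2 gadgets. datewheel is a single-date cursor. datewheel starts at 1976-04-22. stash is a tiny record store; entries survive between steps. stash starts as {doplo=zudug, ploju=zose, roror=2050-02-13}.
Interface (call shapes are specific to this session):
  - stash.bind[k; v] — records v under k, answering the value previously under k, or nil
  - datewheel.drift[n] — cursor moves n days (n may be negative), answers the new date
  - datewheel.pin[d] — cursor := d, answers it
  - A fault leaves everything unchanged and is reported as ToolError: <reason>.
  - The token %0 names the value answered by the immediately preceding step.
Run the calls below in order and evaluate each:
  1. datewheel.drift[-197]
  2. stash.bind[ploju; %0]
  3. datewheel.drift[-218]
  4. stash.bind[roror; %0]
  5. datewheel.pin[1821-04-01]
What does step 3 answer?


Answer: 1975-03-04

Derivation:
I run datewheel.drift passing n→-197, → 1975-10-08.
I run stash.bind passing k→ploju, v→%0, and observe zose.
I run datewheel.drift passing n→-218, giving 1975-03-04.
I invoke stash.bind passing k→roror, v→%0, which returns 2050-02-13.
I invoke datewheel.pin passing d→1821-04-01, yielding 1821-04-01.


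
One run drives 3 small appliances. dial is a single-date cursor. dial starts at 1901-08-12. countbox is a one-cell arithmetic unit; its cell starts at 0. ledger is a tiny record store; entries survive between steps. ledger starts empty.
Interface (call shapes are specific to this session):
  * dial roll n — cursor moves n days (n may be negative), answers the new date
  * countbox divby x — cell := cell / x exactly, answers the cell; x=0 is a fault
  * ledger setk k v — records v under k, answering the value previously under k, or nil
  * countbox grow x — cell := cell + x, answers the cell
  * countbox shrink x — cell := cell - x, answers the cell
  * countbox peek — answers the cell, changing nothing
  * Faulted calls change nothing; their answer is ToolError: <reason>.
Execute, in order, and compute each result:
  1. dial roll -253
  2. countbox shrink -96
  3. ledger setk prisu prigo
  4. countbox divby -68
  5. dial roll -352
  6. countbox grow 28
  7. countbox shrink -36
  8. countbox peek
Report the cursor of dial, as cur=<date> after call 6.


% dial roll n=-253
  1900-12-02
% countbox shrink x=-96
  96
% ledger setk k=prisu v=prigo
  nil
% countbox divby x=-68
  -24/17
% dial roll n=-352
  1899-12-15
% countbox grow x=28
  452/17
% countbox shrink x=-36
  1064/17
% countbox peek
  1064/17

Answer: cur=1899-12-15


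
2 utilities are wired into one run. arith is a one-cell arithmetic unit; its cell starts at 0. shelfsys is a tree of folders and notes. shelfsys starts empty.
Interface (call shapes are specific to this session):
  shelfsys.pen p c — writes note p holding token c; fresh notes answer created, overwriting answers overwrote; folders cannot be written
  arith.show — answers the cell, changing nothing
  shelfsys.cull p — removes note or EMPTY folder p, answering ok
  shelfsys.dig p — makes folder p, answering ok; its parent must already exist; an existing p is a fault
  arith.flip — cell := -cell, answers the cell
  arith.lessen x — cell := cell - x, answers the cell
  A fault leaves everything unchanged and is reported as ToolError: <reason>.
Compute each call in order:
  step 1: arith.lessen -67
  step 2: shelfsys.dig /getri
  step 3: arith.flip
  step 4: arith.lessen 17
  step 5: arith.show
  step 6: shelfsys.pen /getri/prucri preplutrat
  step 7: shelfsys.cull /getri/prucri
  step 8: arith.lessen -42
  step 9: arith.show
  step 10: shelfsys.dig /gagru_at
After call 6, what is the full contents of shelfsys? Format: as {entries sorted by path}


·→ lessen(x: -67)
·← 67
·→ dig(p: /getri)
·← ok
·→ flip()
·← -67
·→ lessen(x: 17)
·← -84
·→ show()
·← -84
·→ pen(p: /getri/prucri, c: preplutrat)
·← created
·→ cull(p: /getri/prucri)
·← ok
·→ lessen(x: -42)
·← -42
·→ show()
·← -42
·→ dig(p: /gagru_at)
·← ok

Answer: {getri/, getri/prucri=preplutrat}


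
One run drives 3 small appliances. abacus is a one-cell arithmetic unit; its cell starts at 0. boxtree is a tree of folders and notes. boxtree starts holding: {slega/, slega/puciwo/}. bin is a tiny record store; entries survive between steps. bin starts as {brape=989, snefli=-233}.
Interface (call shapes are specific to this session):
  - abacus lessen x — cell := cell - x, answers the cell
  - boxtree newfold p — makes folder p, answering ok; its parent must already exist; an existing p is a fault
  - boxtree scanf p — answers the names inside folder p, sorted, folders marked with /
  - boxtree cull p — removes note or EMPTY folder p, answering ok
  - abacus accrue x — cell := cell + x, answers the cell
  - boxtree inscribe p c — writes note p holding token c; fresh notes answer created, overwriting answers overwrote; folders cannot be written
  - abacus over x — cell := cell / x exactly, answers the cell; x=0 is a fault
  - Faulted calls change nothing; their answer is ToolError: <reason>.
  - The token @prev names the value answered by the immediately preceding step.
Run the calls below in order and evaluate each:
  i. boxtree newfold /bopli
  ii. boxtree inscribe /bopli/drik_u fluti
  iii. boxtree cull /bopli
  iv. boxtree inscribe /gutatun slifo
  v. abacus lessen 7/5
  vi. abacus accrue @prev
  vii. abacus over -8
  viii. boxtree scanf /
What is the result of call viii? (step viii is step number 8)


Answer: [bopli/, gutatun, slega/]

Derivation:
% boxtree newfold(p: /bopli) : ok
% boxtree inscribe(p: /bopli/drik_u, c: fluti) : created
% boxtree cull(p: /bopli) : ToolError: not empty
% boxtree inscribe(p: /gutatun, c: slifo) : created
% abacus lessen(x: 7/5) : -7/5
% abacus accrue(x: @prev) : -14/5
% abacus over(x: -8) : 7/20
% boxtree scanf(p: /) : [bopli/, gutatun, slega/]


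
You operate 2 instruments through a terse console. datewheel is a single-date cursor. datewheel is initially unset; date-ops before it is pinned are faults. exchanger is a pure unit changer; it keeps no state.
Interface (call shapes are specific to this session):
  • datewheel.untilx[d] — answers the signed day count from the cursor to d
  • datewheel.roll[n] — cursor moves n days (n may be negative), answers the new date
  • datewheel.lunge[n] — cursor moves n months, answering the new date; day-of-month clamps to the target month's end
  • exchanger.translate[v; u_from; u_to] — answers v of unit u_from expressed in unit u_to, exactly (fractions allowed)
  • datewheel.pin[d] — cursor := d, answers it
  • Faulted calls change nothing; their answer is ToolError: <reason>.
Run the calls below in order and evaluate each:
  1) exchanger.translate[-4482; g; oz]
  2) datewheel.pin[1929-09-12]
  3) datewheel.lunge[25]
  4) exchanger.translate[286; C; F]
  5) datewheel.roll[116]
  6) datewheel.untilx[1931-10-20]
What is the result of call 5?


-> exchanger.translate(v: -4482, u_from: g, u_to: oz)
<- -7171200000/45359237
-> datewheel.pin(d: 1929-09-12)
<- 1929-09-12
-> datewheel.lunge(n: 25)
<- 1931-10-12
-> exchanger.translate(v: 286, u_from: C, u_to: F)
<- 2734/5
-> datewheel.roll(n: 116)
<- 1932-02-05
-> datewheel.untilx(d: 1931-10-20)
<- -108

Answer: 1932-02-05


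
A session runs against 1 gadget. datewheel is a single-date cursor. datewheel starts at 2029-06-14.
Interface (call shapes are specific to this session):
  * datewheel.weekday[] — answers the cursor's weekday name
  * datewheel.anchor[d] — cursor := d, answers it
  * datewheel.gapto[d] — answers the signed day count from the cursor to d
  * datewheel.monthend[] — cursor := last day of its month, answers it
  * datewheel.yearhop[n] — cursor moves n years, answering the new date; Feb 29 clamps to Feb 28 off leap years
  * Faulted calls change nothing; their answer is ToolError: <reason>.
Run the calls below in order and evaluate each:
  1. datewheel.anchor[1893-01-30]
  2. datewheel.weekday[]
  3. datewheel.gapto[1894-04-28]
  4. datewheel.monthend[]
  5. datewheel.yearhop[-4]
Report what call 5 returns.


Answer: 1889-01-31

Derivation:
[in] datewheel.anchor d→1893-01-30
[out] 1893-01-30
[in] datewheel.weekday
[out] Monday
[in] datewheel.gapto d→1894-04-28
[out] 453
[in] datewheel.monthend
[out] 1893-01-31
[in] datewheel.yearhop n→-4
[out] 1889-01-31


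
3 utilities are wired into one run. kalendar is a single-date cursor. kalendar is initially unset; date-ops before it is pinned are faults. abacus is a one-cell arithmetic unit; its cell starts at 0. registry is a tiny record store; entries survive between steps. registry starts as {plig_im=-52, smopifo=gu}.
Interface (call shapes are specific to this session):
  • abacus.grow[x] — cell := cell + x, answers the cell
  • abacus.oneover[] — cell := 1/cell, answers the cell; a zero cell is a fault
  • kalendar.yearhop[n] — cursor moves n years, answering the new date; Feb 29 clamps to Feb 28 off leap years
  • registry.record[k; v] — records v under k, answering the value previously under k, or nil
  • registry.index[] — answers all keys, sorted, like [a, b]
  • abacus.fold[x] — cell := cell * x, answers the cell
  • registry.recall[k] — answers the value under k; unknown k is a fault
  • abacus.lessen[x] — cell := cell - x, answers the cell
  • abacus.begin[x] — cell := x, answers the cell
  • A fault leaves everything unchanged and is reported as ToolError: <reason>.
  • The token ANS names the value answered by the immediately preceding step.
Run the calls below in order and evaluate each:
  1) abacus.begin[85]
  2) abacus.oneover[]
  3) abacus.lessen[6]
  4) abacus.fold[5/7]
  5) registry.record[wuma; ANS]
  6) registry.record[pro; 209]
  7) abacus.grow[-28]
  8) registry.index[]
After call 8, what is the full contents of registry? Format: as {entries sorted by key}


I invoke abacus.begin passing x→85, yielding 85.
Now I run abacus.oneover, → 1/85.
Now I run abacus.lessen passing x→6, → -509/85.
Invoking abacus.fold passing x→5/7, — result: -509/119.
I run registry.record passing k→wuma, v→ANS, and observe nil.
Invoking registry.record passing k→pro, v→209, and observe nil.
I invoke abacus.grow passing x→-28, and observe -3841/119.
I call registry.index(), → [plig_im, pro, smopifo, wuma].

Answer: {plig_im=-52, pro=209, smopifo=gu, wuma=-509/119}


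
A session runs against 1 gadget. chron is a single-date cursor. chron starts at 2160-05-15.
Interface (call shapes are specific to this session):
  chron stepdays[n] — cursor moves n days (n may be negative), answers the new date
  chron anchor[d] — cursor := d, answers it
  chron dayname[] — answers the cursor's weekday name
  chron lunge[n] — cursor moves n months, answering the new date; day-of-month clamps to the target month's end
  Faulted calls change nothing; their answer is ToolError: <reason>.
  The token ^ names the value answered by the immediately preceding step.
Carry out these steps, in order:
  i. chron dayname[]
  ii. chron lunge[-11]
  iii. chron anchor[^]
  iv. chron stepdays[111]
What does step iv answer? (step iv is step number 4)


Answer: 2159-10-04

Derivation:
Now I run chron dayname, which returns Thursday.
Now I run chron lunge on -11, → 2159-06-15.
Next I call chron anchor on ^, which returns 2159-06-15.
I call chron stepdays on 111, yielding 2159-10-04.


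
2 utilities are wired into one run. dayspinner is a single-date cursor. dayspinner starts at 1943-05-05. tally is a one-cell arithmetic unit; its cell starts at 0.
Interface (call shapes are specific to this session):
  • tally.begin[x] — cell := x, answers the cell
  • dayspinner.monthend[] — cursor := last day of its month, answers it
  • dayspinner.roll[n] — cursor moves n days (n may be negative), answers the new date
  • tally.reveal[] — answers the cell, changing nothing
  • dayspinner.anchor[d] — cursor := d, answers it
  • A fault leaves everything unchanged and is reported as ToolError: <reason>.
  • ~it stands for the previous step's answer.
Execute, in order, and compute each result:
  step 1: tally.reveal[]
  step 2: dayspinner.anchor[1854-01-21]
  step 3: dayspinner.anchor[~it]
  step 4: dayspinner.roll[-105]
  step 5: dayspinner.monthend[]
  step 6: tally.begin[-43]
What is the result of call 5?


Answer: 1853-10-31

Derivation:
# tally.reveal() == 0
# dayspinner.anchor(d: 1854-01-21) == 1854-01-21
# dayspinner.anchor(d: ~it) == 1854-01-21
# dayspinner.roll(n: -105) == 1853-10-08
# dayspinner.monthend() == 1853-10-31
# tally.begin(x: -43) == -43


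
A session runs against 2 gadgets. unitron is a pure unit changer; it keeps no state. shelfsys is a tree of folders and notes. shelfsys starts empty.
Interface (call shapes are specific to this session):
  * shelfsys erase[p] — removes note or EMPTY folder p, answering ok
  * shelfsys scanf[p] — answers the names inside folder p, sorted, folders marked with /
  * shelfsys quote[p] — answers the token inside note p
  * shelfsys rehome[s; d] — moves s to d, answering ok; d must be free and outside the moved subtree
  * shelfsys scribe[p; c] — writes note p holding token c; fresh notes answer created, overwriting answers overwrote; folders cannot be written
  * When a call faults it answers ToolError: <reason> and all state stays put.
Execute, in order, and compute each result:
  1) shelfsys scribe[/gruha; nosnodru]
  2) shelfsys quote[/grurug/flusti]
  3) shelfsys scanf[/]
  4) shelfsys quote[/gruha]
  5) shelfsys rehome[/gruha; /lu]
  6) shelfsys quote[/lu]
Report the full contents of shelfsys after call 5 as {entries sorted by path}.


// shelfsys scribe(p→/gruha, c→nosnodru) => created
// shelfsys quote(p→/grurug/flusti) => ToolError: not found
// shelfsys scanf(p→/) => [gruha]
// shelfsys quote(p→/gruha) => nosnodru
// shelfsys rehome(s→/gruha, d→/lu) => ok
// shelfsys quote(p→/lu) => nosnodru

Answer: {lu=nosnodru}


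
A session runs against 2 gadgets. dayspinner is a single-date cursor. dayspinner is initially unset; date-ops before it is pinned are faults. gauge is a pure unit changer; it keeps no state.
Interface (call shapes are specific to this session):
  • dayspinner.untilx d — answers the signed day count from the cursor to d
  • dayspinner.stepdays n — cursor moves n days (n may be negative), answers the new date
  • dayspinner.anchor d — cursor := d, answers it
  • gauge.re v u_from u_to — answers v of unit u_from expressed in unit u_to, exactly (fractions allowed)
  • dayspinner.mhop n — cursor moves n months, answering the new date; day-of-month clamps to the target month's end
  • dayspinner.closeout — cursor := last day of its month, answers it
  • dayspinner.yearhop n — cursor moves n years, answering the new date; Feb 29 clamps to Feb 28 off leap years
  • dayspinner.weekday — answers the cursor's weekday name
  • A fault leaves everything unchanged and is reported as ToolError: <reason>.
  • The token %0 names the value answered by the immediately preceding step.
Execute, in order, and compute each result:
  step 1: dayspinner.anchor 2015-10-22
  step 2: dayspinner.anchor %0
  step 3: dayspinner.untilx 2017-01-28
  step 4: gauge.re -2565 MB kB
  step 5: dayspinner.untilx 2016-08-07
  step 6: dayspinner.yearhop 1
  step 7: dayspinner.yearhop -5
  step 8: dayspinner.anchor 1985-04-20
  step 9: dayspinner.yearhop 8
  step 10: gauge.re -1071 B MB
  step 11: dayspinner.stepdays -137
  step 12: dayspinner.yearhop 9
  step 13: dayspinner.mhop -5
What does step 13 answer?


·→ dayspinner.anchor(2015-10-22)
·← 2015-10-22
·→ dayspinner.anchor(%0)
·← 2015-10-22
·→ dayspinner.untilx(2017-01-28)
·← 464
·→ gauge.re(-2565, MB, kB)
·← -2565000
·→ dayspinner.untilx(2016-08-07)
·← 290
·→ dayspinner.yearhop(1)
·← 2016-10-22
·→ dayspinner.yearhop(-5)
·← 2011-10-22
·→ dayspinner.anchor(1985-04-20)
·← 1985-04-20
·→ dayspinner.yearhop(8)
·← 1993-04-20
·→ gauge.re(-1071, B, MB)
·← -1071/1000000
·→ dayspinner.stepdays(-137)
·← 1992-12-04
·→ dayspinner.yearhop(9)
·← 2001-12-04
·→ dayspinner.mhop(-5)
·← 2001-07-04

Answer: 2001-07-04


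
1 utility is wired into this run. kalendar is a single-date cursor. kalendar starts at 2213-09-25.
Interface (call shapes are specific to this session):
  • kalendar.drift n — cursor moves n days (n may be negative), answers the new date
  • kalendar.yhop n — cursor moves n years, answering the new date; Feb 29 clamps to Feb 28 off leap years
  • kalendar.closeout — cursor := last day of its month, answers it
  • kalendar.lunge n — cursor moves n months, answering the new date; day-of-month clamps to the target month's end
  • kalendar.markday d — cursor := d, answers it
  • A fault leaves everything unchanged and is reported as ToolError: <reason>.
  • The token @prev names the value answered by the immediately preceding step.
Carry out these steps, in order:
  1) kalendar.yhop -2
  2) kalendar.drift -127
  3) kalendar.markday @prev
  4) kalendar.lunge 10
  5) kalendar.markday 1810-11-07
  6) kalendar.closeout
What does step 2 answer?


CALL kalendar.yhop[-2]
RET  2211-09-25
CALL kalendar.drift[-127]
RET  2211-05-21
CALL kalendar.markday[@prev]
RET  2211-05-21
CALL kalendar.lunge[10]
RET  2212-03-21
CALL kalendar.markday[1810-11-07]
RET  1810-11-07
CALL kalendar.closeout[]
RET  1810-11-30

Answer: 2211-05-21


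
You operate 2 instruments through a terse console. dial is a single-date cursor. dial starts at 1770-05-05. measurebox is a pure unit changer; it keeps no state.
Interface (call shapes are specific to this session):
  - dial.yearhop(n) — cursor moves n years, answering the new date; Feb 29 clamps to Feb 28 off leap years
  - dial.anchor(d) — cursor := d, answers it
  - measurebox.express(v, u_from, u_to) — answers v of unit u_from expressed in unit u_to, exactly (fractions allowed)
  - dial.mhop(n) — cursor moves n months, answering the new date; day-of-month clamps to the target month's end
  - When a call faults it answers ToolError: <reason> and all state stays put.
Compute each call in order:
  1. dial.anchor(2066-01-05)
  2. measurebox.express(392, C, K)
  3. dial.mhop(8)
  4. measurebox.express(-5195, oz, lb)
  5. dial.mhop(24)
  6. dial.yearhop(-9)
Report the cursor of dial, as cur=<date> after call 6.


Answer: cur=2059-09-05

Derivation:
I call dial.anchor on d: 2066-01-05, which returns 2066-01-05.
Using measurebox.express on v: 392, u_from: C, u_to: K, and see 13303/20.
Invoking dial.mhop on n: 8, and observe 2066-09-05.
I run measurebox.express on v: -5195, u_from: oz, u_to: lb, and get -5195/16.
Next I call dial.mhop on n: 24, — result: 2068-09-05.
Now I run dial.yearhop on n: -9, and get 2059-09-05.


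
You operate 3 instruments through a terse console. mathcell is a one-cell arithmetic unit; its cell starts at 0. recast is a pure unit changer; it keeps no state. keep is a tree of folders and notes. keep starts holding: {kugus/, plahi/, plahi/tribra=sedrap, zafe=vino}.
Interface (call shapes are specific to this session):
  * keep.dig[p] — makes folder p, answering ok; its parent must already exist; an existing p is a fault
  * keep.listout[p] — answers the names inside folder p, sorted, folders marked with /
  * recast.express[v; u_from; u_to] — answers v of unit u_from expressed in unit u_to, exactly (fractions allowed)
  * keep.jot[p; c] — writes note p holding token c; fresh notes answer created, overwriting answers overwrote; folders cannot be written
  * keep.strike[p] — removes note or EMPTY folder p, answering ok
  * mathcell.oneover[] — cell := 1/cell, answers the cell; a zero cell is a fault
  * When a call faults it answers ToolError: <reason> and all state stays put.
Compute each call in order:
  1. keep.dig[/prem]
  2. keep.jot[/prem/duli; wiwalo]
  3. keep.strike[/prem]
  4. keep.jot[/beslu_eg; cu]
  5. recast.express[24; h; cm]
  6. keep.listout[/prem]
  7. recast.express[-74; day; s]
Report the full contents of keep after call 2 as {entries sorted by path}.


I call keep.dig(/prem), — result: ok.
I try keep.jot(/prem/duli, wiwalo): created.
I call keep.strike(/prem), and get ToolError: not empty.
Then keep.jot(/beslu_eg, cu), and see created.
Then recast.express(24, h, cm), and get ToolError: incompatible units.
I try keep.listout(/prem), yielding [duli].
Next I call recast.express(-74, day, s): -6393600.

Answer: {kugus/, plahi/, plahi/tribra=sedrap, prem/, prem/duli=wiwalo, zafe=vino}


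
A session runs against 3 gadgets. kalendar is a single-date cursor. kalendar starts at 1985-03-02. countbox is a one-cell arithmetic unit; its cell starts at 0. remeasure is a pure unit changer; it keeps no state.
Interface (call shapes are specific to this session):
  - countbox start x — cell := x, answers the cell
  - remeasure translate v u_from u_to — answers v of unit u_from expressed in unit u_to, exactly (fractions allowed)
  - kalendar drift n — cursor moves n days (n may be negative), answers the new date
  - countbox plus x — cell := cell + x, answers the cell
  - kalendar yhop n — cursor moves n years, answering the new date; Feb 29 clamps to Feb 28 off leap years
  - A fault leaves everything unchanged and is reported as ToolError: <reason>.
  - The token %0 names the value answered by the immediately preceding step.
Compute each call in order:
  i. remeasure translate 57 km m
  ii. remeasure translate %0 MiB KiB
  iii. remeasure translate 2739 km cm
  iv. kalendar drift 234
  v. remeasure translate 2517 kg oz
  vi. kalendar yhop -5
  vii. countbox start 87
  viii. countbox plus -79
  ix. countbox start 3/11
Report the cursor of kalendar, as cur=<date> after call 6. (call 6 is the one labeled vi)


// 1. remeasure translate(v→57, u_from→km, u_to→m) -> 57000
// 2. remeasure translate(v→%0, u_from→MiB, u_to→KiB) -> 58368000
// 3. remeasure translate(v→2739, u_from→km, u_to→cm) -> 273900000
// 4. kalendar drift(n→234) -> 1985-10-22
// 5. remeasure translate(v→2517, u_from→kg, u_to→oz) -> 4027200000000/45359237
// 6. kalendar yhop(n→-5) -> 1980-10-22
// 7. countbox start(x→87) -> 87
// 8. countbox plus(x→-79) -> 8
// 9. countbox start(x→3/11) -> 3/11

Answer: cur=1980-10-22


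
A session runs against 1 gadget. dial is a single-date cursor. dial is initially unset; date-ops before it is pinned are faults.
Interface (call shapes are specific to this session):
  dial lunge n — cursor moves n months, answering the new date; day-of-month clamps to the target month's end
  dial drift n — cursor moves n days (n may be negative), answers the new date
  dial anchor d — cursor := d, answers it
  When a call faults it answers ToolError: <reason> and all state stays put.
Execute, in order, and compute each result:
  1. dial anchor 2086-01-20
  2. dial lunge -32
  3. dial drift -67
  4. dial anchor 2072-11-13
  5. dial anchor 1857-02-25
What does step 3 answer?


Answer: 2083-03-14

Derivation:
>>> dial anchor d: 2086-01-20
  2086-01-20
>>> dial lunge n: -32
  2083-05-20
>>> dial drift n: -67
  2083-03-14
>>> dial anchor d: 2072-11-13
  2072-11-13
>>> dial anchor d: 1857-02-25
  1857-02-25


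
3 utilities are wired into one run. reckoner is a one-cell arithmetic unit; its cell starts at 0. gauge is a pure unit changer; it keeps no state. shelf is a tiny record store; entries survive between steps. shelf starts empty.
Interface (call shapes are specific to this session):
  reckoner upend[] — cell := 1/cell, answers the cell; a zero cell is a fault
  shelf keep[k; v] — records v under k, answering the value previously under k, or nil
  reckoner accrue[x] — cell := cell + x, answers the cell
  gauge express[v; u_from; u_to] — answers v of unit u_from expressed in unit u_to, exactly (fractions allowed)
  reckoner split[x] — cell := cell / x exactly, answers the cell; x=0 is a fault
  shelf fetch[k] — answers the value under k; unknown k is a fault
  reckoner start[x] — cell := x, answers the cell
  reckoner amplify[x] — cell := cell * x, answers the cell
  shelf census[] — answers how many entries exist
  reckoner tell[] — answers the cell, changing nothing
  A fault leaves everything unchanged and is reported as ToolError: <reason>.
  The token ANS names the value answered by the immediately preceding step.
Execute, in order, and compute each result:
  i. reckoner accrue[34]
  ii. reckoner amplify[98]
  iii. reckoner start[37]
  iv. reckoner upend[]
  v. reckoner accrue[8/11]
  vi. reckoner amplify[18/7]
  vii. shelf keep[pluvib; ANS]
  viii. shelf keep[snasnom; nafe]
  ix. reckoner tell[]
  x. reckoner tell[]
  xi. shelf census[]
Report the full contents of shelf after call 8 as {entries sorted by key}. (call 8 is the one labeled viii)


Answer: {pluvib=5526/2849, snasnom=nafe}

Derivation:
% 1. reckoner accrue(34) ~> 34
% 2. reckoner amplify(98) ~> 3332
% 3. reckoner start(37) ~> 37
% 4. reckoner upend() ~> 1/37
% 5. reckoner accrue(8/11) ~> 307/407
% 6. reckoner amplify(18/7) ~> 5526/2849
% 7. shelf keep(pluvib, ANS) ~> nil
% 8. shelf keep(snasnom, nafe) ~> nil
% 9. reckoner tell() ~> 5526/2849
% 10. reckoner tell() ~> 5526/2849
% 11. shelf census() ~> 2


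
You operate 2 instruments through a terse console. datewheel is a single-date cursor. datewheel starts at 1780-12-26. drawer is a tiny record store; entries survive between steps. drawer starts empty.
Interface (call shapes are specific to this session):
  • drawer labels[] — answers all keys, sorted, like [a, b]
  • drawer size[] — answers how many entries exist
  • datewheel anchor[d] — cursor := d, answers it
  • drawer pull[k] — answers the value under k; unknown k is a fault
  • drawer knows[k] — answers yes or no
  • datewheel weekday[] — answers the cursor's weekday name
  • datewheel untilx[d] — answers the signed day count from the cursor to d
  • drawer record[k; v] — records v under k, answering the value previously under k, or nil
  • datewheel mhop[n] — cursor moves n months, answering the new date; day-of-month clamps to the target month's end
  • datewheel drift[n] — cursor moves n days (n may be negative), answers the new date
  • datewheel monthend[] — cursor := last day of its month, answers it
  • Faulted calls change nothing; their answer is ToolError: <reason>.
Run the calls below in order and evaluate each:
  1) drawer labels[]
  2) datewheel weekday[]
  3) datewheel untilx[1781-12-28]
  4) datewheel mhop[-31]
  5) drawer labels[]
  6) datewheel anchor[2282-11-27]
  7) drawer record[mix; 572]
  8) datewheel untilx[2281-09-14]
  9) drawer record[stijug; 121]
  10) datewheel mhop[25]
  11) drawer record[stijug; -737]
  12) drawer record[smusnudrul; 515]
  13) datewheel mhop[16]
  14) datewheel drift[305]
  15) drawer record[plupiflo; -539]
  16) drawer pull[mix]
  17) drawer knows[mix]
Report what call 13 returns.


Answer: 2286-04-27

Derivation:
$ drawer labels
  []
$ datewheel weekday
  Tuesday
$ datewheel untilx d=1781-12-28
  367
$ datewheel mhop n=-31
  1778-05-26
$ drawer labels
  []
$ datewheel anchor d=2282-11-27
  2282-11-27
$ drawer record k=mix v=572
  nil
$ datewheel untilx d=2281-09-14
  -439
$ drawer record k=stijug v=121
  nil
$ datewheel mhop n=25
  2284-12-27
$ drawer record k=stijug v=-737
  121
$ drawer record k=smusnudrul v=515
  nil
$ datewheel mhop n=16
  2286-04-27
$ datewheel drift n=305
  2287-02-26
$ drawer record k=plupiflo v=-539
  nil
$ drawer pull k=mix
  572
$ drawer knows k=mix
  yes


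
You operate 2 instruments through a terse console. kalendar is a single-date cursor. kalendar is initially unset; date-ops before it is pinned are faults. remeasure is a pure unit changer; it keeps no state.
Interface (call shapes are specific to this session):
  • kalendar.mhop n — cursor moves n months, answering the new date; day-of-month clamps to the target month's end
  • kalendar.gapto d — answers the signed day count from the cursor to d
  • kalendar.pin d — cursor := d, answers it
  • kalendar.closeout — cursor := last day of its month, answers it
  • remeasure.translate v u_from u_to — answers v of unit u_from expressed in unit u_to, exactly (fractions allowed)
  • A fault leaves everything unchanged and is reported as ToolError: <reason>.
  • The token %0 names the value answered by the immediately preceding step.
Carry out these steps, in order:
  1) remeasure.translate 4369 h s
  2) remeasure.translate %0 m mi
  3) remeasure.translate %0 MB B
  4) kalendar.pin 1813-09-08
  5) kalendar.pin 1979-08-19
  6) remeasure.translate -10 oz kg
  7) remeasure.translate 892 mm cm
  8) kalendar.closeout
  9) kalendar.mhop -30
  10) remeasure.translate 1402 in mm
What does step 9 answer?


Answer: 1977-02-28

Derivation:
! remeasure.translate(v='4369', u_from='h', u_to='s') ~> 15728400
! remeasure.translate(v='%0', u_from='m', u_to='mi') ~> 13653125/1397
! remeasure.translate(v='%0', u_from='MB', u_to='B') ~> 13653125000000/1397
! kalendar.pin(d='1813-09-08') ~> 1813-09-08
! kalendar.pin(d='1979-08-19') ~> 1979-08-19
! remeasure.translate(v='-10', u_from='oz', u_to='kg') ~> -45359237/160000000
! remeasure.translate(v='892', u_from='mm', u_to='cm') ~> 446/5
! kalendar.closeout() ~> 1979-08-31
! kalendar.mhop(n='-30') ~> 1977-02-28
! remeasure.translate(v='1402', u_from='in', u_to='mm') ~> 178054/5


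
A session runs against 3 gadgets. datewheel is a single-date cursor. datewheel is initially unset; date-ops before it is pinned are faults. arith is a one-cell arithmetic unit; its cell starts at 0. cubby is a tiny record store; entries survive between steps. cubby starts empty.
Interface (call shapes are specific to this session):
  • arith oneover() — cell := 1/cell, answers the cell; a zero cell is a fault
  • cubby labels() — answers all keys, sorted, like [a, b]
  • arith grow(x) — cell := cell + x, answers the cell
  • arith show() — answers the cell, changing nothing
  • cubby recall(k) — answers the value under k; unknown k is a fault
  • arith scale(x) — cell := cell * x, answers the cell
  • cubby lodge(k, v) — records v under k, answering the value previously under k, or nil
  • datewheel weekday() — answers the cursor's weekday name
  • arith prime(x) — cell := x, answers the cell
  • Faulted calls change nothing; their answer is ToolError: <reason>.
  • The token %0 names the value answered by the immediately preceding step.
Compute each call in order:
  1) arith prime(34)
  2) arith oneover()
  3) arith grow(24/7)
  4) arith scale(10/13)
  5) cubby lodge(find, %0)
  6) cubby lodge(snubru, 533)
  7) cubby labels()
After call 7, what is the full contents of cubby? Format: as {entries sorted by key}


Answer: {find=4115/1547, snubru=533}

Derivation:
// arith prime(34) == 34
// arith oneover() == 1/34
// arith grow(24/7) == 823/238
// arith scale(10/13) == 4115/1547
// cubby lodge(find, %0) == nil
// cubby lodge(snubru, 533) == nil
// cubby labels() == [find, snubru]


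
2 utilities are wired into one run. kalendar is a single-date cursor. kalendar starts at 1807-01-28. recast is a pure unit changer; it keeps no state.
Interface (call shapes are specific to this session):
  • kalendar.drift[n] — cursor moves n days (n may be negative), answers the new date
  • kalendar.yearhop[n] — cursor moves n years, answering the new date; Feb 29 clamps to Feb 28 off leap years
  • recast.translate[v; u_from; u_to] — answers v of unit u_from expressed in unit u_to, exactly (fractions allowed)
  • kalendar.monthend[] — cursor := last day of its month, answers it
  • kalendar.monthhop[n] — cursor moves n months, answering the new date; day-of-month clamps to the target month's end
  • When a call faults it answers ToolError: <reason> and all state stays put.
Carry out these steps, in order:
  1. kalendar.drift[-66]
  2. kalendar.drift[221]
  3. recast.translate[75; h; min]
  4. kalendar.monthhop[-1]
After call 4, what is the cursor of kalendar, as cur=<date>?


-- kalendar.drift(n='-66') : 1806-11-23
-- kalendar.drift(n='221') : 1807-07-02
-- recast.translate(v='75', u_from='h', u_to='min') : 4500
-- kalendar.monthhop(n='-1') : 1807-06-02

Answer: cur=1807-06-02


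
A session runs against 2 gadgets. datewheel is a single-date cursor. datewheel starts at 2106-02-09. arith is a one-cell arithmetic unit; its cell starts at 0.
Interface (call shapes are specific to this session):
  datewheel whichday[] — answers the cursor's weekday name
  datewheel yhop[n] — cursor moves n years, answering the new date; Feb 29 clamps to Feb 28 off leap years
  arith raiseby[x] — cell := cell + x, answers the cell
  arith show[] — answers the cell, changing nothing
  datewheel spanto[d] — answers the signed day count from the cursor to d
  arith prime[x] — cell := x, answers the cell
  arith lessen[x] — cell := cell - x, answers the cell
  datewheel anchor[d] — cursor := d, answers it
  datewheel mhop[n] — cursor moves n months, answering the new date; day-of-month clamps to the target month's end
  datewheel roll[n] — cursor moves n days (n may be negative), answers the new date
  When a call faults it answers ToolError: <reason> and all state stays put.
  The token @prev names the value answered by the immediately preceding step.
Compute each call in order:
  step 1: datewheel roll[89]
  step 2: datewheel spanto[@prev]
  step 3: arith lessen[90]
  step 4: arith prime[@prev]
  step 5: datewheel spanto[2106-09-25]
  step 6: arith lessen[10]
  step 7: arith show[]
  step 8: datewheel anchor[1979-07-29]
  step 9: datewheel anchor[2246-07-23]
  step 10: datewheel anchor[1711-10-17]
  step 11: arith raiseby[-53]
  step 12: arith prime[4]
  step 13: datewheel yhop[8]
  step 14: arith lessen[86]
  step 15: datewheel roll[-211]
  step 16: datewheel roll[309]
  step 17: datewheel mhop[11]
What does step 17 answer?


>>> datewheel roll n=89
  2106-05-09
>>> datewheel spanto d=@prev
  0
>>> arith lessen x=90
  -90
>>> arith prime x=@prev
  -90
>>> datewheel spanto d=2106-09-25
  139
>>> arith lessen x=10
  -100
>>> arith show
  -100
>>> datewheel anchor d=1979-07-29
  1979-07-29
>>> datewheel anchor d=2246-07-23
  2246-07-23
>>> datewheel anchor d=1711-10-17
  1711-10-17
>>> arith raiseby x=-53
  -153
>>> arith prime x=4
  4
>>> datewheel yhop n=8
  1719-10-17
>>> arith lessen x=86
  -82
>>> datewheel roll n=-211
  1719-03-20
>>> datewheel roll n=309
  1720-01-23
>>> datewheel mhop n=11
  1720-12-23

Answer: 1720-12-23
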